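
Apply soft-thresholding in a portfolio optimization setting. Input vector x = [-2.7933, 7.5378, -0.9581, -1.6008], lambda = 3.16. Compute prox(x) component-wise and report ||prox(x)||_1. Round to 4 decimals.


Soft-thresholding with lambda = 3.16:
prox(-2.7933) = sign(-2.7933)*max(|-2.7933| - 3.16, 0) = 0.0
prox(7.5378) = sign(7.5378)*max(|7.5378| - 3.16, 0) = 4.3778
prox(-0.9581) = sign(-0.9581)*max(|-0.9581| - 3.16, 0) = 0.0
prox(-1.6008) = sign(-1.6008)*max(|-1.6008| - 3.16, 0) = 0.0
prox(x) = [0.0, 4.3778, 0.0, 0.0]
||prox(x)||_1 = 0.0 + 4.3778 + 0.0 + 0.0 = 4.3778


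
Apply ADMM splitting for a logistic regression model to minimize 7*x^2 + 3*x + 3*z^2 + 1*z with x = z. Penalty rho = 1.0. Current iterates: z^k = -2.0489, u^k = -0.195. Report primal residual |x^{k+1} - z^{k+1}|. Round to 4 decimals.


ADMM iteration with rho = 1.0, z^k = -2.0489, u^k = -0.195
Step 1: x-update.
Minimize 7*x^2 + 3*x + (1.0/2)*(x + 2.0489 - 0.195)^2
FOC: (2*7 + 1.0)*x = -3 + 1.0*(-2.0489 + 0.195)
x^{k+1} = -0.3236
Step 2: z-update.
Minimize 3*z^2 + 1*z + (1.0/2)*(-0.3236 - z - 0.195)^2
FOC: (2*3 + 1.0)*z = -1 + 1.0*(-0.3236 - 0.195)
z^{k+1} = -0.2169
Step 3: u-update.
u^{k+1} = -0.195 - 0.3236 + 0.2169 = -0.3017
Step 4: Primal residual = |-0.3236 + 0.2169| = 0.1067


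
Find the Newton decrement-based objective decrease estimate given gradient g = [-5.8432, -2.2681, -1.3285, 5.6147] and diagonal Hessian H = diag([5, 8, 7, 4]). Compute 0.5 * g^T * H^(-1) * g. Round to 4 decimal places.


Step 1: H is diagonal, so H^(-1) * g = [-1.1686, -0.2835, -0.1898, 1.4037].
Step 2: g^T H^(-1) g = sum_i g_i^2 / H_ii
  = (-5.8432)^2/5 + (-2.2681)^2/8 + (-1.3285)^2/7 + (5.6147)^2/4
  = 6.8286 + 0.643 + 0.2521 + 7.8812 = 15.605
Step 3: Objective decrease = 0.5 * g^T H^(-1) g = 7.8025


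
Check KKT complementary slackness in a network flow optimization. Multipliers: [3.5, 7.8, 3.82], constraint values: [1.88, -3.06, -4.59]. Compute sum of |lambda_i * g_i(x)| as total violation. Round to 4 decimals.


KKT complementary slackness check:
lambda_1 * g_1 = 3.5 * 1.88 = 6.58
lambda_2 * g_2 = 7.8 * -3.06 = -23.868
lambda_3 * g_3 = 3.82 * -4.59 = -17.5338
Total violation = 6.58 + 23.868 + 17.5338 = 47.9818


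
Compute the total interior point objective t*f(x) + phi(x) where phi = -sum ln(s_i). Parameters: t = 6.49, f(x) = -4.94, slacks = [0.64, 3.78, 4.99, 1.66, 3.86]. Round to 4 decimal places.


Step 1: Compute log-barrier.
ln values: [-0.4463, 1.3297, 1.6074, 0.5068, 1.3507]
phi = -(-0.4463 + 1.3297 + 1.6074 + 0.5068 + 1.3507) = -4.3484
Step 2: Compute augmented objective.
t*f(x) = 6.49*-4.94 = -32.0606
Total = -32.0606 - 4.3484 = -36.409


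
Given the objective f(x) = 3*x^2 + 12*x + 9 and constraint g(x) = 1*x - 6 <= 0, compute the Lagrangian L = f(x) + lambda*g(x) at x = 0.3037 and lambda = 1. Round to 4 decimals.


Step 1: Evaluate f(x).
f(0.3037) = 3*0.3037^2 + 12*0.3037 + 9 = 12.9211
Step 2: Evaluate g(x).
g(0.3037) = 1*0.3037 - 6 = -5.6963
Step 3: Compute Lagrangian.
L = 12.9211 + 1*-5.6963 = 7.2248


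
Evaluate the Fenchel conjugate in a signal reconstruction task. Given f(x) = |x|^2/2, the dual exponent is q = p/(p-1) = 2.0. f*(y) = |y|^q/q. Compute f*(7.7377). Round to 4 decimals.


The conjugate exponent q satisfies 1/p + 1/q = 1.
p = 2, so q = 2/(2 - 1) = 2.0
|y|^q = 7.7377^2.0 = 59.872
f*(7.7377) = 59.872 / 2.0 = 29.936


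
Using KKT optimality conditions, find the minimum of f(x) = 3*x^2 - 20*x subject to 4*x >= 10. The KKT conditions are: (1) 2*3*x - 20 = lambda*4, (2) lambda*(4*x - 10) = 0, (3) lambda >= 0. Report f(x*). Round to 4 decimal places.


Step 1: Try lambda = 0 (constraint inactive).
Stationarity: 2*3*x - 20 = 0
x* = 20/(2*3) = 10/3 = 3.3333 (rounded; the exact value 10/3 is used below)
Check constraint: 4*3.3333 = 13.3332 >= 10 -- satisfied.
Step 2: Compute optimal value.
f(x*) = 3*(10/3)^2 - 20*(10/3) = -33.3333


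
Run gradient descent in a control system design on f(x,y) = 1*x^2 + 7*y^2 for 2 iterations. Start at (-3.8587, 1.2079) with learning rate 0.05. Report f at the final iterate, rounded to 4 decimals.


Gradient descent on f(x,y) = 1*x^2 + 7*y^2.
Starting point: (-3.8587, 1.2079), alpha = 0.05
Step 1: grad_x = 2*1*-3.8587 = -7.7174, grad_y = 2*7*1.2079 = 16.9106
  x_1 = -3.8587 - 0.05*-7.7174 = -3.4728
  y_1 = 1.2079 - 0.05*16.9106 = 0.3624
Step 2: grad_x = 2*1*-3.4728 = -6.9457, grad_y = 2*7*0.3624 = 5.0732
  x_2 = -3.4728 - 0.05*-6.9457 = -3.1255
  y_2 = 0.3624 - 0.05*5.0732 = 0.1087
f(-3.1255, 0.1087) = 1*(-3.1255)^2 + 7*0.1087^2 = 9.8518


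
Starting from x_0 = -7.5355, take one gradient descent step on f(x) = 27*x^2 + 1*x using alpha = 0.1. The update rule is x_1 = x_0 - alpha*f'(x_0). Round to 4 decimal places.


We compute the gradient at x_0 and apply the update.
f'(x) = 54*x + 1
f'(-7.5355) = 54*-7.5355 + 1 = -405.917
x_1 = -7.5355 - 0.1*-405.917 = 33.0562


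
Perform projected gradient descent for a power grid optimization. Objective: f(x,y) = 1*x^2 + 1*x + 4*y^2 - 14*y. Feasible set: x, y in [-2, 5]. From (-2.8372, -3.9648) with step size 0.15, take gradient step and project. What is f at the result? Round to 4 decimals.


Step 1: Compute gradient at (-2.8372, -3.9648).
grad_x = 2*1*-2.8372 + 1 = -4.6744
grad_y = 2*4*-3.9648 - 14 = -45.7184
Step 2: Gradient step.
x_raw = -2.8372 - 0.15*-4.6744 = -2.136
y_raw = -3.9648 - 0.15*-45.7184 = 2.893
Step 3: Project onto [-2, 5].
x_proj = clip(-2.136) = -2.0
y_proj = clip(2.893) = 2.893
Step 4: Evaluate f.
f(-2.0, 2.893) = -5.0246


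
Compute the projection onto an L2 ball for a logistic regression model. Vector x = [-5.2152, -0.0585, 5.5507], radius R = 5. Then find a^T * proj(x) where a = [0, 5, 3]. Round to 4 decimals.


Step 1: Compute ||x|| (intermediates to 6 decimals).
||x|| = sqrt((-5.2152)^2 + (-0.0585)^2 + 5.5507^2) = 7.616561
Step 2: Project.
Since ||x|| > R, scale = R/||x|| = 5/7.616561 = 0.656464, proj(x) = scale * x
proj(x) = [-3.423591, -0.038403, 3.643835]
Step 3: Dot product.
a^T * proj(x) = 0*(-3.423591) + 5*(-0.038403) + 3*3.643835 = 10.7395


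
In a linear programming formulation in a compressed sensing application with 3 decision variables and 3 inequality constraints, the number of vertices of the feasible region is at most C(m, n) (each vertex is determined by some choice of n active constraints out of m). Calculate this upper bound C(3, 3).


Each vertex corresponds to some choice of n active constraints out of m, so the number of vertices is at most C(m, n) = m! / (n!(m-n)!).
m = 3, n = 3
Numerator: 3 * 2 * 1
Denominator: 3! = 6
C(3, 3) = 1


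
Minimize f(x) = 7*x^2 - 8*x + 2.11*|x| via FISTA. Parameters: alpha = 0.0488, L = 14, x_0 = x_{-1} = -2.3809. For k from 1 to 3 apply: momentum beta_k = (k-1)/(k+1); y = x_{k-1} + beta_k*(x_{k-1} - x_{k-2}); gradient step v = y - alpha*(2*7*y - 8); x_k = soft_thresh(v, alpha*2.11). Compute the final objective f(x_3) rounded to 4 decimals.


FISTA on f(x) = 7*x^2 - 8*x + 2.11*|x|
L = 14, alpha = 0.0488
Iteration 1: beta = 0.0, y = -2.3809 + 0.0*(-2.3809 + 2.3809) = -2.3809
  grad(y) = -41.3326, v = y - alpha*grad = -0.3639
  prox(v) = soft_thresh(-0.3639, 0.103) = -0.2609
Iteration 2: beta = 0.3333, y = -0.2609 + 0.3333*(-0.2609 + 2.3809) = 0.4458
  grad(y) = -1.7593, v = y - alpha*grad = 0.5316
  prox(v) = soft_thresh(0.5316, 0.103) = 0.4287
Iteration 3: beta = 0.5, y = 0.4287 + 0.5*(0.4287 + 0.2609) = 0.7734
  grad(y) = 2.828, v = y - alpha*grad = 0.6354
  prox(v) = soft_thresh(0.6354, 0.103) = 0.5325
f(x_3) = 7*0.5325^2 - 8*0.5325 + 2.11*|0.5325| = -1.1516


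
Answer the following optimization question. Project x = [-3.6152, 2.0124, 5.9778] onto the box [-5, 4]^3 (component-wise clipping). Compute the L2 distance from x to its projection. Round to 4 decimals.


Project each component onto [-5, 4].
clip(-3.6152) = -3.6152, clip(2.0124) = 2.0124, clip(5.9778) = 4.0
Projection = [-3.6152, 2.0124, 4.0]
Squared diffs: [0.0, 0.0, 3.9117]
Distance = sqrt(3.9117) = 1.9778


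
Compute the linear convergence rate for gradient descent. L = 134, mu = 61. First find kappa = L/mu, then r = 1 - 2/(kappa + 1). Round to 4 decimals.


Step 1: Compute the condition number.
kappa = L/mu = 134/61 = 2.1967
Step 2: Compute the convergence rate.
r = 1 - 2/(kappa + 1) = 1 - 2*mu/(L + mu) = (L - mu)/(L + mu) = 73/195 = 0.3744


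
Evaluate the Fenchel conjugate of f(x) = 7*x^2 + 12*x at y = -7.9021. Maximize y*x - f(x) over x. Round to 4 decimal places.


f*(y) = sup_x {y*x - a*x^2 - b*x} = sup_x {(y-b)*x - a*x^2}
FOC: (y - b) - 2a*x = 0 => x* = (y - b)/(2a)
x* = (-7.9021 - 12)/(2*7) = -1.4216
f*(-7.9021) = (y-b)^2/(4a) = (-7.9021 - 12)^2/(4*7)
= 396.0936/28 = 14.1462


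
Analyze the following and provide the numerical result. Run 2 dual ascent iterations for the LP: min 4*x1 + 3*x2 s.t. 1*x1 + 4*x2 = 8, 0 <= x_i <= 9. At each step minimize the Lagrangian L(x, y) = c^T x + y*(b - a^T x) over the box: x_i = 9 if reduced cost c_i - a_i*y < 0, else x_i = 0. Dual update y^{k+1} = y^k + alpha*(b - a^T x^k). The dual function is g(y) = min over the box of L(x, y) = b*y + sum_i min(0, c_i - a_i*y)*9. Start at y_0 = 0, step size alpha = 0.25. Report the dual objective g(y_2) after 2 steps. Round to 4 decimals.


Dual ascent for LP: min 4*x1 + 3*x2, 1*x1 + 4*x2 = 8, 0 <= x_i <= 9
Step 1: y^k = 0.0, reduced costs: (4.0, 3.0)
  x^k = (0.0, 0.0), subgradient = b - a^T x = 8.0
  y^{k+1} = 0.0 + 0.25*8.0 = 2.0
Step 2: y^k = 2.0, reduced costs: (2.0, -5.0)
  x^k = (0.0, 9.0), subgradient = b - a^T x = -28.0
  y^{k+1} = 2.0 + 0.25*-28.0 = -5.0
Dual objective at y_2 = -5.0: reduced costs (9.0, 23.0), box minimizer x = (0.0, 0.0)
g(y_2) = b*y + (c1 - a1*y)*x1 + (c2 - a2*y)*x2 = 8*(-5.0) + 9.0*0.0 + 23.0*0.0 = -40.0 + 0.0 + 0.0 = -40.0


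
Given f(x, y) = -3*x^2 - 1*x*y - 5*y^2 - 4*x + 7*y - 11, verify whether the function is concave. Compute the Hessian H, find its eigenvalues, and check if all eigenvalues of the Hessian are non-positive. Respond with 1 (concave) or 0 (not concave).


The Hessian of f(x,y) = -3*x^2 - 1*x*y - 5*y^2 - 4*x + 7*y - 11 is:
H = [[-6, -1], [-1, -10]]
Trace = -6 - 10 = -16
Determinant = -6*-10 - (-1)^2 = 59
Discriminant = (-16)^2 - 4*59 = 20.0
Eigenvalues: lambda_1 = -10.2361, lambda_2 = -5.7639
The function is concave.

1


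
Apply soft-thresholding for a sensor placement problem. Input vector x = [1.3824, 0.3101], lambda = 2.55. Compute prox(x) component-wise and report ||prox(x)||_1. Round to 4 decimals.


Soft-thresholding with lambda = 2.55:
prox(1.3824) = sign(1.3824)*max(|1.3824| - 2.55, 0) = 0.0
prox(0.3101) = sign(0.3101)*max(|0.3101| - 2.55, 0) = 0.0
prox(x) = [0.0, 0.0]
||prox(x)||_1 = 0.0 + 0.0 = 0.0


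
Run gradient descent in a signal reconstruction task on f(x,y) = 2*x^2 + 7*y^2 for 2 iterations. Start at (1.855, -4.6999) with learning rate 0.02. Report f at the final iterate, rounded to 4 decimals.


Gradient descent on f(x,y) = 2*x^2 + 7*y^2.
Starting point: (1.855, -4.6999), alpha = 0.02
Step 1: grad_x = 2*2*1.855 = 7.42, grad_y = 2*7*-4.6999 = -65.7986
  x_1 = 1.855 - 0.02*7.42 = 1.7066
  y_1 = -4.6999 - 0.02*-65.7986 = -3.3839
Step 2: grad_x = 2*2*1.7066 = 6.8264, grad_y = 2*7*-3.3839 = -47.375
  x_2 = 1.7066 - 0.02*6.8264 = 1.5701
  y_2 = -3.3839 - 0.02*-47.375 = -2.4364
f(1.5701, -2.4364) = 2*1.5701^2 + 7*(-2.4364)^2 = 46.4835


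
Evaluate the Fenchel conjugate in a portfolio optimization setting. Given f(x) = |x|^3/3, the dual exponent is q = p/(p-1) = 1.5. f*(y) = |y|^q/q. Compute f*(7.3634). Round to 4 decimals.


The conjugate exponent q satisfies 1/p + 1/q = 1.
p = 3, so q = 3/(3 - 1) = 1.5
|y|^q = 7.3634^1.5 = 19.981
f*(7.3634) = 19.981 / 1.5 = 13.3207


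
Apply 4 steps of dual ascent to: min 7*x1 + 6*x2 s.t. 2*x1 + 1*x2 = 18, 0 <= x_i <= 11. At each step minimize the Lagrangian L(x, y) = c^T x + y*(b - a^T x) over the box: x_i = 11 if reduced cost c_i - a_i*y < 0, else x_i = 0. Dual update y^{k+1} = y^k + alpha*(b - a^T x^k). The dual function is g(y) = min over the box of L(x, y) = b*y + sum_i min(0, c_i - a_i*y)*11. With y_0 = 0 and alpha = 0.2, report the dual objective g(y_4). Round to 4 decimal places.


Dual ascent for LP: min 7*x1 + 6*x2, 2*x1 + 1*x2 = 18, 0 <= x_i <= 11
Step 1: y^k = 0.0, reduced costs: (7.0, 6.0)
  x^k = (0.0, 0.0), subgradient = b - a^T x = 18.0
  y^{k+1} = 0.0 + 0.2*18.0 = 3.6
Step 2: y^k = 3.6, reduced costs: (-0.2, 2.4)
  x^k = (11.0, 0.0), subgradient = b - a^T x = -4.0
  y^{k+1} = 3.6 + 0.2*-4.0 = 2.8
Step 3: y^k = 2.8, reduced costs: (1.4, 3.2)
  x^k = (0.0, 0.0), subgradient = b - a^T x = 18.0
  y^{k+1} = 2.8 + 0.2*18.0 = 6.4
Step 4: y^k = 6.4, reduced costs: (-5.8, -0.4)
  x^k = (11.0, 11.0), subgradient = b - a^T x = -15.0
  y^{k+1} = 6.4 + 0.2*-15.0 = 3.4
Dual objective at y_4 = 3.4: reduced costs (0.2, 2.6), box minimizer x = (0.0, 0.0)
g(y_4) = b*y + (c1 - a1*y)*x1 + (c2 - a2*y)*x2 = 18*3.4 + 0.2*0.0 + 2.6*0.0 = 61.2 + 0.0 + 0.0 = 61.2


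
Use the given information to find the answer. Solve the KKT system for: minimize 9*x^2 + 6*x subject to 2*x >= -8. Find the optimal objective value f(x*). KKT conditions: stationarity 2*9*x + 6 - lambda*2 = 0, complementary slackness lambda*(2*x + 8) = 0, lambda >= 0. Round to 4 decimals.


Step 1: Try lambda = 0 (constraint inactive).
Stationarity: 2*9*x + 6 = 0
x* = -6/(2*9) = -1/3 = -0.3333 (rounded; the exact value -1/3 is used below)
Check constraint: 2*-0.3333 = -0.6666 >= -8 -- satisfied.
Step 2: Compute optimal value.
f(x*) = 9*(-1/3)^2 + 6*(-1/3) = -1.0


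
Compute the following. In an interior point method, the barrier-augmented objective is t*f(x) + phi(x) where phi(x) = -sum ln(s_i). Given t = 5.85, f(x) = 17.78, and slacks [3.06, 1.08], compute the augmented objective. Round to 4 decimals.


Step 1: Compute log-barrier.
ln values: [1.1184, 0.077]
phi = -(1.1184 + 0.077) = -1.1954
Step 2: Compute augmented objective.
t*f(x) = 5.85*17.78 = 104.013
Total = 104.013 - 1.1954 = 102.8176


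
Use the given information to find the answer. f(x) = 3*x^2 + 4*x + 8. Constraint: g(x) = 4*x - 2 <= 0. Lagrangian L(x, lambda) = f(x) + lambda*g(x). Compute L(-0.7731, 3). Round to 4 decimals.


Step 1: Evaluate f(x).
f(-0.7731) = 3*(-0.7731)^2 + 4*(-0.7731) + 8 = 6.7007
Step 2: Evaluate g(x).
g(-0.7731) = 4*-0.7731 - 2 = -5.0924
Step 3: Compute Lagrangian.
L = 6.7007 + 3*-5.0924 = -8.5765


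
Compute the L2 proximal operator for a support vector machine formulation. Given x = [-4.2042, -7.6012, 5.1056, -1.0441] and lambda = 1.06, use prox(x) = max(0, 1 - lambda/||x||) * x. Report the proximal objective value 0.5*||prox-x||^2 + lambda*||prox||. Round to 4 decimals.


Step 1: Compute ||x||.
||x|| = 10.1297
Step 2: Compute scaling factor.
scale = max(0, 1 - 1.06/10.1297) = 0.8954
Step 3: prox(x) = [-3.7643, -6.8058, 4.5713, -0.9348]
||prox(x)|| = 9.0697
Step 4: Proximal objective.
0.5*||prox-x||^2 = 0.5618
lambda*||prox|| = 9.6139
Total = 10.1757


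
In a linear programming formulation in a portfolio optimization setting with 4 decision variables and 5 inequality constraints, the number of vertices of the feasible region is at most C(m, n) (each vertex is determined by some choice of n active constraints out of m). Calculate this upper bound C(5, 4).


Each vertex corresponds to some choice of n active constraints out of m, so the number of vertices is at most C(m, n) = m! / (n!(m-n)!).
m = 5, n = 4
Numerator: 5 * 4 * 3 * 2
Denominator: 4! = 24
C(5, 4) = 5


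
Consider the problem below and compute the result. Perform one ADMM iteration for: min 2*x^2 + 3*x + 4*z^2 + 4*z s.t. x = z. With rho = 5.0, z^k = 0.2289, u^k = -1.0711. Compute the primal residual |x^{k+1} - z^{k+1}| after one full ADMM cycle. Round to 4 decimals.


ADMM iteration with rho = 5.0, z^k = 0.2289, u^k = -1.0711
Step 1: x-update.
Minimize 2*x^2 + 3*x + (5.0/2)*(x - 0.2289 - 1.0711)^2
FOC: (2*2 + 5.0)*x = -3 + 5.0*(0.2289 + 1.0711)
x^{k+1} = 0.3889
Step 2: z-update.
Minimize 4*z^2 + 4*z + (5.0/2)*(0.3889 - z - 1.0711)^2
FOC: (2*4 + 5.0)*z = -4 + 5.0*(0.3889 - 1.0711)
z^{k+1} = -0.5701
Step 3: u-update.
u^{k+1} = -1.0711 + 0.3889 + 0.5701 = -0.1121
Step 4: Primal residual = |0.3889 + 0.5701| = 0.959


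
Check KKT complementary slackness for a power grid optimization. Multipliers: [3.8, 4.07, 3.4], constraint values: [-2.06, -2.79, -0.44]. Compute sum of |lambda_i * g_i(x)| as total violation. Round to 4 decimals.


KKT complementary slackness check:
lambda_1 * g_1 = 3.8 * -2.06 = -7.828
lambda_2 * g_2 = 4.07 * -2.79 = -11.3553
lambda_3 * g_3 = 3.4 * -0.44 = -1.496
Total violation = 7.828 + 11.3553 + 1.496 = 20.6793


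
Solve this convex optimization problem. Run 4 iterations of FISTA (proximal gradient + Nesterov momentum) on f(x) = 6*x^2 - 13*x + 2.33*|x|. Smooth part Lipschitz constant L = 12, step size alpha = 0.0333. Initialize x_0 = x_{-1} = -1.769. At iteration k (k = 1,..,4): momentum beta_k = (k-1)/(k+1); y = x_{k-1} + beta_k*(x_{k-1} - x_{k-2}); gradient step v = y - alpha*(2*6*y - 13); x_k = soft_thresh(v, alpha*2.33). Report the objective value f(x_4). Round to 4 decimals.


FISTA on f(x) = 6*x^2 - 13*x + 2.33*|x|
L = 12, alpha = 0.0333
Iteration 1: beta = 0.0, y = -1.769 + 0.0*(-1.769 + 1.769) = -1.769
  grad(y) = -34.228, v = y - alpha*grad = -0.6292
  prox(v) = soft_thresh(-0.6292, 0.0776) = -0.5516
Iteration 2: beta = 0.3333, y = -0.5516 + 0.3333*(-0.5516 + 1.769) = -0.1458
  grad(y) = -14.7499, v = y - alpha*grad = 0.3453
  prox(v) = soft_thresh(0.3453, 0.0776) = 0.2678
Iteration 3: beta = 0.5, y = 0.2678 + 0.5*(0.2678 + 0.5516) = 0.6774
  grad(y) = -4.8706, v = y - alpha*grad = 0.8396
  prox(v) = soft_thresh(0.8396, 0.0776) = 0.762
Iteration 4: beta = 0.6, y = 0.762 + 0.6*(0.762 - 0.2678) = 1.0586
  grad(y) = -0.2965, v = y - alpha*grad = 1.0685
  prox(v) = soft_thresh(1.0685, 0.0776) = 0.9909
f(x_4) = 6*0.9909^2 - 13*0.9909 + 2.33*|0.9909| = -4.6816


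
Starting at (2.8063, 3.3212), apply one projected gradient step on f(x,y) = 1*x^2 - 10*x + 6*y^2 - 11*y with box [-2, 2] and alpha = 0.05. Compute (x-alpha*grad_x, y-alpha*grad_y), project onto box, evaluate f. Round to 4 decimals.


Step 1: Compute gradient at (2.8063, 3.3212).
grad_x = 2*1*2.8063 - 10 = -4.3874
grad_y = 2*6*3.3212 - 11 = 28.8544
Step 2: Gradient step.
x_raw = 2.8063 - 0.05*-4.3874 = 3.0257
y_raw = 3.3212 - 0.05*28.8544 = 1.8785
Step 3: Project onto [-2, 2].
x_proj = clip(3.0257) = 2.0
y_proj = clip(1.8785) = 1.8785
Step 4: Evaluate f.
f(2.0, 1.8785) = -15.4912


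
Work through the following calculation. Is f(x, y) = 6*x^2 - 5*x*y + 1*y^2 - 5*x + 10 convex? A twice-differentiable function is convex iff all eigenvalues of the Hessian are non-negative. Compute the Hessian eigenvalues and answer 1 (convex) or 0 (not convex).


The Hessian of f(x,y) = 6*x^2 - 5*x*y + 1*y^2 - 5*x + 10 is:
H = [[12, -5], [-5, 2]]
Trace = 12 + 2 = 14
Determinant = 12*2 - (-5)^2 = -1
Discriminant = (14)^2 - 4*-1 = 200.0
Eigenvalues: lambda_1 = -0.0711, lambda_2 = 14.0711
The function is not convex.

0


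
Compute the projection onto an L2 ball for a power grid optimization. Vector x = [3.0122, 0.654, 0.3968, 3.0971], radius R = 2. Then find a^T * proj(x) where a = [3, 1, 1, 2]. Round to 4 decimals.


Step 1: Compute ||x|| (intermediates to 6 decimals).
||x|| = sqrt(3.0122^2 + 0.654^2 + 0.3968^2 + 3.0971^2) = 4.387544
Step 2: Project.
Since ||x|| > R, scale = R/||x|| = 2/4.387544 = 0.455836, proj(x) = scale * x
proj(x) = [1.373069, 0.298117, 0.180876, 1.41177]
Step 3: Dot product.
a^T * proj(x) = 3*1.373069 + 1*0.298117 + 1*0.180876 + 2*1.41177 = 7.4217


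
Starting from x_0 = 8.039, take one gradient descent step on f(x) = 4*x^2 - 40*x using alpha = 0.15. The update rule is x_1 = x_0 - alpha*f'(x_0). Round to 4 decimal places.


We compute the gradient at x_0 and apply the update.
f'(x) = 8*x - 40
f'(8.039) = 8*8.039 - 40 = 24.312
x_1 = 8.039 - 0.15*24.312 = 4.3922


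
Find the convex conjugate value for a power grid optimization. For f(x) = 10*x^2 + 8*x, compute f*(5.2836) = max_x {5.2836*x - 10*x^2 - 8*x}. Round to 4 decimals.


f*(y) = sup_x {y*x - a*x^2 - b*x} = sup_x {(y-b)*x - a*x^2}
FOC: (y - b) - 2a*x = 0 => x* = (y - b)/(2a)
x* = (5.2836 - 8)/(2*10) = -0.1358
f*(5.2836) = (y-b)^2/(4a) = (5.2836 - 8)^2/(4*10)
= 7.3788/40 = 0.1845


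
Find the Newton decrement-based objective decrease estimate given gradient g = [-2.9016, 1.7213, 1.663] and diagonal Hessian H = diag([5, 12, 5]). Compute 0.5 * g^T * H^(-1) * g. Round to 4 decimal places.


Step 1: H is diagonal, so H^(-1) * g = [-0.5803, 0.1434, 0.3326].
Step 2: g^T H^(-1) g = sum_i g_i^2 / H_ii
  = (-2.9016)^2/5 + (1.7213)^2/12 + (1.663)^2/5
  = 1.6839 + 0.2469 + 0.5531 = 2.4839
Step 3: Objective decrease = 0.5 * g^T H^(-1) g = 1.2419


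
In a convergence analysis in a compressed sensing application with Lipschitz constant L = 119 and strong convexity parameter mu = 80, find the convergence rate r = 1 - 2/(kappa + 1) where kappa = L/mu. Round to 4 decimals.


Step 1: Compute the condition number.
kappa = L/mu = 119/80 = 1.4875
Step 2: Compute the convergence rate.
r = 1 - 2/(kappa + 1) = 1 - 2*mu/(L + mu) = (L - mu)/(L + mu) = 39/199 = 0.196


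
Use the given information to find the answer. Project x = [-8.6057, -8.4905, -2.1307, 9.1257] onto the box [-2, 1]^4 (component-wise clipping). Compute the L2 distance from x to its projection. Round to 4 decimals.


Project each component onto [-2, 1].
clip(-8.6057) = -2.0, clip(-8.4905) = -2.0, clip(-2.1307) = -2.0, clip(9.1257) = 1.0
Projection = [-2.0, -2.0, -2.0, 1.0]
Squared diffs: [43.6353, 42.1266, 0.0171, 66.027]
Distance = sqrt(151.806) = 12.321


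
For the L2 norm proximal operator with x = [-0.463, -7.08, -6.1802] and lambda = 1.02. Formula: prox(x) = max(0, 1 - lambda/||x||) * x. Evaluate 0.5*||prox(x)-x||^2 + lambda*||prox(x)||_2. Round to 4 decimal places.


Step 1: Compute ||x||.
||x|| = 9.4093
Step 2: Compute scaling factor.
scale = max(0, 1 - 1.02/9.4093) = 0.8916
Step 3: prox(x) = [-0.4128, -6.3125, -5.5102]
||prox(x)|| = 8.3893
Step 4: Proximal objective.
0.5*||prox-x||^2 = 0.5202
lambda*||prox|| = 8.5571
Total = 9.0773


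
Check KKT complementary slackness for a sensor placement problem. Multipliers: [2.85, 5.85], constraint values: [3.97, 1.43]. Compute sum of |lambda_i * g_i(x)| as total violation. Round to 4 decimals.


KKT complementary slackness check:
lambda_1 * g_1 = 2.85 * 3.97 = 11.3145
lambda_2 * g_2 = 5.85 * 1.43 = 8.3655
Total violation = 11.3145 + 8.3655 = 19.68


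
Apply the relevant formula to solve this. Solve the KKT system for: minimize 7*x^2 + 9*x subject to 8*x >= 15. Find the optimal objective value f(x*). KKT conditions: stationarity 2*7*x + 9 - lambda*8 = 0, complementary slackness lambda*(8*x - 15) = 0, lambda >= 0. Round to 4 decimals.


Step 1: Try lambda = 0 (constraint inactive).
x_unc = -9/(2*7) = -0.6429
Check: 8*-0.6429 = -5.1432 < 15 -- violated!
Step 2: Constraint must be active: 8*x = 15
x* = 15/8 = 1.875
lambda = (2*7*1.875 + 9)/8 = 4.4063
Step 3: Compute optimal value.
f(x*) = 7*1.875^2 + 9*1.875 = 41.4844


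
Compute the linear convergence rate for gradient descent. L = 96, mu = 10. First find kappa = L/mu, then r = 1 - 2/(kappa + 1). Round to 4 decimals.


Step 1: Compute the condition number.
kappa = L/mu = 96/10 = 9.6
Step 2: Compute the convergence rate.
r = 1 - 2/(kappa + 1) = 1 - 2*mu/(L + mu) = (L - mu)/(L + mu) = 86/106 = 0.8113


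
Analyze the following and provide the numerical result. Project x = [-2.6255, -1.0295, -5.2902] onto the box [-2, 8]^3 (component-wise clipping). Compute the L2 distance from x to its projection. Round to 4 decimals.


Project each component onto [-2, 8].
clip(-2.6255) = -2.0, clip(-1.0295) = -1.0295, clip(-5.2902) = -2.0
Projection = [-2.0, -1.0295, -2.0]
Squared diffs: [0.3913, 0.0, 10.8254]
Distance = sqrt(11.2167) = 3.3491


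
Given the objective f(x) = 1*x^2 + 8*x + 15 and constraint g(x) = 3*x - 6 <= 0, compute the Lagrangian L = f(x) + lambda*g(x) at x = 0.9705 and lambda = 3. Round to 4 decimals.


Step 1: Evaluate f(x).
f(0.9705) = 1*0.9705^2 + 8*0.9705 + 15 = 23.7059
Step 2: Evaluate g(x).
g(0.9705) = 3*0.9705 - 6 = -3.0885
Step 3: Compute Lagrangian.
L = 23.7059 + 3*-3.0885 = 14.4404


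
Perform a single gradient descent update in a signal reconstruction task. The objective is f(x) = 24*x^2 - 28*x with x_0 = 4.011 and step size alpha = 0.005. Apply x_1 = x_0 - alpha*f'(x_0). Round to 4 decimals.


We compute the gradient at x_0 and apply the update.
f'(x) = 48*x - 28
f'(4.011) = 48*4.011 - 28 = 164.528
x_1 = 4.011 - 0.005*164.528 = 3.1884


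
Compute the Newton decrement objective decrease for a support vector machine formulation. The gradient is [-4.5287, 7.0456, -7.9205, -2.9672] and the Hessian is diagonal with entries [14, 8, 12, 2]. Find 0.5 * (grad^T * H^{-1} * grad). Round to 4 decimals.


Step 1: H is diagonal, so H^(-1) * g = [-0.3235, 0.8807, -0.66, -1.4836].
Step 2: g^T H^(-1) g = sum_i g_i^2 / H_ii
  = (-4.5287)^2/14 + (7.0456)^2/8 + (-7.9205)^2/12 + (-2.9672)^2/2
  = 1.4649 + 6.2051 + 5.2279 + 4.4021 = 17.3
Step 3: Objective decrease = 0.5 * g^T H^(-1) g = 8.65


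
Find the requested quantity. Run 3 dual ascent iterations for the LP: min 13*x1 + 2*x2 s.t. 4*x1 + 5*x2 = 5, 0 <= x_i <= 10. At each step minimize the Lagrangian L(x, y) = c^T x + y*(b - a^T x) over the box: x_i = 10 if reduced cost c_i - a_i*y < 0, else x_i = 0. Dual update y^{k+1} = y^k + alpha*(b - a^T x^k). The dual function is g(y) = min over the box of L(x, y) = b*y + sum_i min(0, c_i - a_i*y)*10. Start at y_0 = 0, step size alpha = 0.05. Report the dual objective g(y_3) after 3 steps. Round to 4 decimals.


Dual ascent for LP: min 13*x1 + 2*x2, 4*x1 + 5*x2 = 5, 0 <= x_i <= 10
Step 1: y^k = 0.0, reduced costs: (13.0, 2.0)
  x^k = (0.0, 0.0), subgradient = b - a^T x = 5.0
  y^{k+1} = 0.0 + 0.05*5.0 = 0.25
Step 2: y^k = 0.25, reduced costs: (12.0, 0.75)
  x^k = (0.0, 0.0), subgradient = b - a^T x = 5.0
  y^{k+1} = 0.25 + 0.05*5.0 = 0.5
Step 3: y^k = 0.5, reduced costs: (11.0, -0.5)
  x^k = (0.0, 10.0), subgradient = b - a^T x = -45.0
  y^{k+1} = 0.5 + 0.05*-45.0 = -1.75
Dual objective at y_3 = -1.75: reduced costs (20.0, 10.75), box minimizer x = (0.0, 0.0)
g(y_3) = b*y + (c1 - a1*y)*x1 + (c2 - a2*y)*x2 = 5*(-1.75) + 20.0*0.0 + 10.75*0.0 = -8.75 + 0.0 + 0.0 = -8.75


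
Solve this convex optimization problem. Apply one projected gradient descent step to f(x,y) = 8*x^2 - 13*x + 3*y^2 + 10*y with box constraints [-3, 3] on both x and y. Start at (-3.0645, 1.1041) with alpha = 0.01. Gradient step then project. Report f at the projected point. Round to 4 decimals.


Step 1: Compute gradient at (-3.0645, 1.1041).
grad_x = 2*8*-3.0645 - 13 = -62.032
grad_y = 2*3*1.1041 + 10 = 16.6246
Step 2: Gradient step.
x_raw = -3.0645 - 0.01*-62.032 = -2.4442
y_raw = 1.1041 - 0.01*16.6246 = 0.9379
Step 3: Project onto [-3, 3].
x_proj = clip(-2.4442) = -2.4442
y_proj = clip(0.9379) = 0.9379
Step 4: Evaluate f.
f(-2.4442, 0.9379) = 91.5837


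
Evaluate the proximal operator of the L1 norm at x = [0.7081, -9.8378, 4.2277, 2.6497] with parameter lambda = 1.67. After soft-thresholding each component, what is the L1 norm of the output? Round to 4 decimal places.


Soft-thresholding with lambda = 1.67:
prox(0.7081) = sign(0.7081)*max(|0.7081| - 1.67, 0) = 0.0
prox(-9.8378) = sign(-9.8378)*max(|-9.8378| - 1.67, 0) = -8.1678
prox(4.2277) = sign(4.2277)*max(|4.2277| - 1.67, 0) = 2.5577
prox(2.6497) = sign(2.6497)*max(|2.6497| - 1.67, 0) = 0.9797
prox(x) = [0.0, -8.1678, 2.5577, 0.9797]
||prox(x)||_1 = 0.0 + 8.1678 + 2.5577 + 0.9797 = 11.7052


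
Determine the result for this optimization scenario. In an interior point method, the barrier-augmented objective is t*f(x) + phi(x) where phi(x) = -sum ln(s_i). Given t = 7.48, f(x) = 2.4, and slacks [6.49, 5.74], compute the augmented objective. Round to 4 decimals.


Step 1: Compute log-barrier.
ln values: [1.8703, 1.7475]
phi = -(1.8703 + 1.7475) = -3.6177
Step 2: Compute augmented objective.
t*f(x) = 7.48*2.4 = 17.952
Total = 17.952 - 3.6177 = 14.3343


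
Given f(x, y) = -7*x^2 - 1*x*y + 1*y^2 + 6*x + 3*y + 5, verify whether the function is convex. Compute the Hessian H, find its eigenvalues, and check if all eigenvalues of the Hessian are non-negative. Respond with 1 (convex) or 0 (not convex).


The Hessian of f(x,y) = -7*x^2 - 1*x*y + 1*y^2 + 6*x + 3*y + 5 is:
H = [[-14, -1], [-1, 2]]
Trace = -14 + 2 = -12
Determinant = -14*2 - (-1)^2 = -29
Discriminant = (-12)^2 - 4*-29 = 260.0
Eigenvalues: lambda_1 = -14.0623, lambda_2 = 2.0623
The function is not convex.

0


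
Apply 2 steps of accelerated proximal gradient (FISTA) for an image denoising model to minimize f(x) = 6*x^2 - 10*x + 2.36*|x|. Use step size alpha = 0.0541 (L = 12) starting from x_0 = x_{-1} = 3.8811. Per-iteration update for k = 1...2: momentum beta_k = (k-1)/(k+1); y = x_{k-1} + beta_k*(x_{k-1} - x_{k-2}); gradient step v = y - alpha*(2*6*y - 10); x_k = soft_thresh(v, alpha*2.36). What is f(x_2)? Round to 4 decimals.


FISTA on f(x) = 6*x^2 - 10*x + 2.36*|x|
L = 12, alpha = 0.0541
Iteration 1: beta = 0.0, y = 3.8811 + 0.0*(3.8811 - 3.8811) = 3.8811
  grad(y) = 36.5732, v = y - alpha*grad = 1.9025
  prox(v) = soft_thresh(1.9025, 0.1277) = 1.7748
Iteration 2: beta = 0.3333, y = 1.7748 + 0.3333*(1.7748 - 3.8811) = 1.0727
  grad(y) = 2.8726, v = y - alpha*grad = 0.9173
  prox(v) = soft_thresh(0.9173, 0.1277) = 0.7896
f(x_2) = 6*0.7896^2 - 10*0.7896 + 2.36*|0.7896| = -2.2917


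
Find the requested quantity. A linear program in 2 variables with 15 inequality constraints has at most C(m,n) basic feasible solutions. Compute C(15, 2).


Each vertex corresponds to some choice of n active constraints out of m, so the number of vertices is at most C(m, n) = m! / (n!(m-n)!).
m = 15, n = 2
Numerator: 15 * 14
Denominator: 2! = 2
C(15, 2) = 105


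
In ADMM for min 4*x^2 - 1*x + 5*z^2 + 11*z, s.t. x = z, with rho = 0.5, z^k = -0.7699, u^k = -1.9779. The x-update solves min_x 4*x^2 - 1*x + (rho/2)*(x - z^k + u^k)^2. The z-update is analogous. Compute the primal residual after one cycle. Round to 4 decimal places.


ADMM iteration with rho = 0.5, z^k = -0.7699, u^k = -1.9779
Step 1: x-update.
Minimize 4*x^2 - 1*x + (0.5/2)*(x + 0.7699 - 1.9779)^2
FOC: (2*4 + 0.5)*x = 1 + 0.5*(-0.7699 + 1.9779)
x^{k+1} = 0.1887
Step 2: z-update.
Minimize 5*z^2 + 11*z + (0.5/2)*(0.1887 - z - 1.9779)^2
FOC: (2*5 + 0.5)*z = -11 + 0.5*(0.1887 - 1.9779)
z^{k+1} = -1.1328
Step 3: u-update.
u^{k+1} = -1.9779 + 0.1887 + 1.1328 = -0.6564
Step 4: Primal residual = |0.1887 + 1.1328| = 1.3215


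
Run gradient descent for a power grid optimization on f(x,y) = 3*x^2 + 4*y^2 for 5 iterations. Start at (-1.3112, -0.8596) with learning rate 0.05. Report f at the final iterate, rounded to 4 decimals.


Gradient descent on f(x,y) = 3*x^2 + 4*y^2.
Starting point: (-1.3112, -0.8596), alpha = 0.05
Step 1: grad_x = 2*3*-1.3112 = -7.8672, grad_y = 2*4*-0.8596 = -6.8768
  x_1 = -1.3112 - 0.05*-7.8672 = -0.9178
  y_1 = -0.8596 - 0.05*-6.8768 = -0.5158
Step 2: grad_x = 2*3*-0.9178 = -5.507, grad_y = 2*4*-0.5158 = -4.1261
  x_2 = -0.9178 - 0.05*-5.507 = -0.6425
  y_2 = -0.5158 - 0.05*-4.1261 = -0.3095
Step 3: grad_x = 2*3*-0.6425 = -3.8549, grad_y = 2*4*-0.3095 = -2.4756
  x_3 = -0.6425 - 0.05*-3.8549 = -0.4497
  y_3 = -0.3095 - 0.05*-2.4756 = -0.1857
Step 4: grad_x = 2*3*-0.4497 = -2.6984, grad_y = 2*4*-0.1857 = -1.4854
  x_4 = -0.4497 - 0.05*-2.6984 = -0.3148
  y_4 = -0.1857 - 0.05*-1.4854 = -0.1114
Step 5: grad_x = 2*3*-0.3148 = -1.8889, grad_y = 2*4*-0.1114 = -0.8912
  x_5 = -0.3148 - 0.05*-1.8889 = -0.2204
  y_5 = -0.1114 - 0.05*-0.8912 = -0.0668
f(-0.2204, -0.0668) = 3*(-0.2204)^2 + 4*(-0.0668)^2 = 0.1636


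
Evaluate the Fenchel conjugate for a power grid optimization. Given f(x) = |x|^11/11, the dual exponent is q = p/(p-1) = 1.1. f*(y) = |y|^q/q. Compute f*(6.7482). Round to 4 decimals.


The conjugate exponent q satisfies 1/p + 1/q = 1.
p = 11, so q = 11/(11 - 1) = 1.1
|y|^q = 6.7482^1.1 = 8.1678
f*(6.7482) = 8.1678 / 1.1 = 7.4253


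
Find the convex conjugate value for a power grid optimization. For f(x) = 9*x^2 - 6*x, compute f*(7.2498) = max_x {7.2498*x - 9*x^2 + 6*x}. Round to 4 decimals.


f*(y) = sup_x {y*x - a*x^2 - b*x} = sup_x {(y-b)*x - a*x^2}
FOC: (y - b) - 2a*x = 0 => x* = (y - b)/(2a)
x* = (7.2498 + 6)/(2*9) = 0.7361
f*(7.2498) = (y-b)^2/(4a) = (7.2498 + 6)^2/(4*9)
= 175.5572/36 = 4.8766


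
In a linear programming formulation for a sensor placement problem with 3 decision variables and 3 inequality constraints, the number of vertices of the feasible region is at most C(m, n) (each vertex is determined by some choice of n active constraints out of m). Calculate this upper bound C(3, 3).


Each vertex corresponds to some choice of n active constraints out of m, so the number of vertices is at most C(m, n) = m! / (n!(m-n)!).
m = 3, n = 3
Numerator: 3 * 2 * 1
Denominator: 3! = 6
C(3, 3) = 1


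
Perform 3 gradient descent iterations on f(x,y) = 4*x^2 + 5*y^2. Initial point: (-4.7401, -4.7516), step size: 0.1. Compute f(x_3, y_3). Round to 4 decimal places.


Gradient descent on f(x,y) = 4*x^2 + 5*y^2.
Starting point: (-4.7401, -4.7516), alpha = 0.1
Step 1: grad_x = 2*4*-4.7401 = -37.9208, grad_y = 2*5*-4.7516 = -47.516
  x_1 = -4.7401 - 0.1*-37.9208 = -0.948
  y_1 = -4.7516 - 0.1*-47.516 = 0.0
Step 2: grad_x = 2*4*-0.948 = -7.5842, grad_y = 2*5*0.0 = 0.0
  x_2 = -0.948 - 0.1*-7.5842 = -0.1896
  y_2 = 0.0 - 0.1*0.0 = 0.0
Step 3: grad_x = 2*4*-0.1896 = -1.5168, grad_y = 2*5*0.0 = 0.0
  x_3 = -0.1896 - 0.1*-1.5168 = -0.0379
  y_3 = 0.0 - 0.1*0.0 = 0.0
f(-0.0379, 0.0) = 4*(-0.0379)^2 + 5*0.0^2 = 0.0058


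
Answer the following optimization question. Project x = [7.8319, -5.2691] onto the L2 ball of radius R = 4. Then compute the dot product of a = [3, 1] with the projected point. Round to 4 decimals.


Step 1: Compute ||x|| (intermediates to 6 decimals).
||x|| = sqrt(7.8319^2 + (-5.2691)^2) = 9.439389
Step 2: Project.
Since ||x|| > R, scale = R/||x|| = 4/9.439389 = 0.423756, proj(x) = scale * x
proj(x) = [3.318815, -2.232813]
Step 3: Dot product.
a^T * proj(x) = 3*3.318815 + 1*(-2.232813) = 7.7236


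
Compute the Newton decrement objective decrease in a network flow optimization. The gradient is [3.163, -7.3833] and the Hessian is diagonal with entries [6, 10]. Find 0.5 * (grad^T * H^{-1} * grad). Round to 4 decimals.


Step 1: H is diagonal, so H^(-1) * g = [0.5272, -0.7383].
Step 2: g^T H^(-1) g = sum_i g_i^2 / H_ii
  = (3.163)^2/6 + (-7.3833)^2/10
  = 1.6674 + 5.4513 = 7.1187
Step 3: Objective decrease = 0.5 * g^T H^(-1) g = 3.5594


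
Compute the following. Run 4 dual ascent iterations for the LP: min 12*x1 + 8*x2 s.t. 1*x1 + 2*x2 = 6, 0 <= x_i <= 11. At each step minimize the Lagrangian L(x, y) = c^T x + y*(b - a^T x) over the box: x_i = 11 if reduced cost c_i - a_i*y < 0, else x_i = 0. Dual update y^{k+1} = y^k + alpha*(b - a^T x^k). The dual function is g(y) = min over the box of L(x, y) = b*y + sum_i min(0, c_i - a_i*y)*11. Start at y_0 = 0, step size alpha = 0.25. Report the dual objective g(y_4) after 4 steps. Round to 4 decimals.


Dual ascent for LP: min 12*x1 + 8*x2, 1*x1 + 2*x2 = 6, 0 <= x_i <= 11
Step 1: y^k = 0.0, reduced costs: (12.0, 8.0)
  x^k = (0.0, 0.0), subgradient = b - a^T x = 6.0
  y^{k+1} = 0.0 + 0.25*6.0 = 1.5
Step 2: y^k = 1.5, reduced costs: (10.5, 5.0)
  x^k = (0.0, 0.0), subgradient = b - a^T x = 6.0
  y^{k+1} = 1.5 + 0.25*6.0 = 3.0
Step 3: y^k = 3.0, reduced costs: (9.0, 2.0)
  x^k = (0.0, 0.0), subgradient = b - a^T x = 6.0
  y^{k+1} = 3.0 + 0.25*6.0 = 4.5
Step 4: y^k = 4.5, reduced costs: (7.5, -1.0)
  x^k = (0.0, 11.0), subgradient = b - a^T x = -16.0
  y^{k+1} = 4.5 + 0.25*-16.0 = 0.5
Dual objective at y_4 = 0.5: reduced costs (11.5, 7.0), box minimizer x = (0.0, 0.0)
g(y_4) = b*y + (c1 - a1*y)*x1 + (c2 - a2*y)*x2 = 6*0.5 + 11.5*0.0 + 7.0*0.0 = 3.0 + 0.0 + 0.0 = 3.0


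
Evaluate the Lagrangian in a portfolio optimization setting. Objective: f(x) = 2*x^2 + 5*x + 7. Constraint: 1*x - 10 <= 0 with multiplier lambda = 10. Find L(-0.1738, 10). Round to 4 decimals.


Step 1: Evaluate f(x).
f(-0.1738) = 2*(-0.1738)^2 + 5*(-0.1738) + 7 = 6.1914
Step 2: Evaluate g(x).
g(-0.1738) = 1*-0.1738 - 10 = -10.1738
Step 3: Compute Lagrangian.
L = 6.1914 + 10*-10.1738 = -95.5466


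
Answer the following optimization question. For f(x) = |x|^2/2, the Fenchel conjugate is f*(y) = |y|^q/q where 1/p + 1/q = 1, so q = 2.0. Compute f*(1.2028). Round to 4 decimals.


The conjugate exponent q satisfies 1/p + 1/q = 1.
p = 2, so q = 2/(2 - 1) = 2.0
|y|^q = 1.2028^2.0 = 1.4467
f*(1.2028) = 1.4467 / 2.0 = 0.7234


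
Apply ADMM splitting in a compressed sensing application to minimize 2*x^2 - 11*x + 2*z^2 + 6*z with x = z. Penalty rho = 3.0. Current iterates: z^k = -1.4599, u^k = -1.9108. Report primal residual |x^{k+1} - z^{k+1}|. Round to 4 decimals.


ADMM iteration with rho = 3.0, z^k = -1.4599, u^k = -1.9108
Step 1: x-update.
Minimize 2*x^2 - 11*x + (3.0/2)*(x + 1.4599 - 1.9108)^2
FOC: (2*2 + 3.0)*x = 11 + 3.0*(-1.4599 + 1.9108)
x^{k+1} = 1.7647
Step 2: z-update.
Minimize 2*z^2 + 6*z + (3.0/2)*(1.7647 - z - 1.9108)^2
FOC: (2*2 + 3.0)*z = -6 + 3.0*(1.7647 - 1.9108)
z^{k+1} = -0.9198
Step 3: u-update.
u^{k+1} = -1.9108 + 1.7647 + 0.9198 = 0.7736
Step 4: Primal residual = |1.7647 + 0.9198| = 2.6844


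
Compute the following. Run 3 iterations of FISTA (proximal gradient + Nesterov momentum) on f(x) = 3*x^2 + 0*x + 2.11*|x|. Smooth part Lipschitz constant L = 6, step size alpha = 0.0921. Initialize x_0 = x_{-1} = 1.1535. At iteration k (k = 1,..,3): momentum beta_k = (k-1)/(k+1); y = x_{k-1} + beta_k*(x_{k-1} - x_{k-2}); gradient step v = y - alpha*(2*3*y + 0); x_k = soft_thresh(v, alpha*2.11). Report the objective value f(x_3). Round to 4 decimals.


FISTA on f(x) = 3*x^2 + 0*x + 2.11*|x|
L = 6, alpha = 0.0921
Iteration 1: beta = 0.0, y = 1.1535 + 0.0*(1.1535 - 1.1535) = 1.1535
  grad(y) = 6.921, v = y - alpha*grad = 0.5161
  prox(v) = soft_thresh(0.5161, 0.1943) = 0.3217
Iteration 2: beta = 0.3333, y = 0.3217 + 0.3333*(0.3217 - 1.1535) = 0.0445
  grad(y) = 0.267, v = y - alpha*grad = 0.0199
  prox(v) = soft_thresh(0.0199, 0.1943) = 0.0
Iteration 3: beta = 0.5, y = 0.0 + 0.5*(0.0 - 0.3217) = -0.1609
  grad(y) = -0.9652, v = y - alpha*grad = -0.072
  prox(v) = soft_thresh(-0.072, 0.1943) = 0.0
f(x_3) = 3*0.0^2 + 0*0.0 + 2.11*|0.0| = 0.0


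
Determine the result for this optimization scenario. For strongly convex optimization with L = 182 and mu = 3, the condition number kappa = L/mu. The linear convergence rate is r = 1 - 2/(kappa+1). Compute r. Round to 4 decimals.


Step 1: Compute the condition number.
kappa = L/mu = 182/3 = 60.6667
Step 2: Compute the convergence rate.
r = 1 - 2/(kappa + 1) = 1 - 2*mu/(L + mu) = (L - mu)/(L + mu) = 179/185 = 0.9676


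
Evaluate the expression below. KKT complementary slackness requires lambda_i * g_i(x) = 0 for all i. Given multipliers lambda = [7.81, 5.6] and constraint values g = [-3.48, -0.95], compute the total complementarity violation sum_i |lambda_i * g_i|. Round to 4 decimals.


KKT complementary slackness check:
lambda_1 * g_1 = 7.81 * -3.48 = -27.1788
lambda_2 * g_2 = 5.6 * -0.95 = -5.32
Total violation = 27.1788 + 5.32 = 32.4988


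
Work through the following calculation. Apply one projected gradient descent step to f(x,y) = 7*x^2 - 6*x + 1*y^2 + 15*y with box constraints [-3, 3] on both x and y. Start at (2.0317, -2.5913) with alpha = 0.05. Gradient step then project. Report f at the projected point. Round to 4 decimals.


Step 1: Compute gradient at (2.0317, -2.5913).
grad_x = 2*7*2.0317 - 6 = 22.4438
grad_y = 2*1*-2.5913 + 15 = 9.8174
Step 2: Gradient step.
x_raw = 2.0317 - 0.05*22.4438 = 0.9095
y_raw = -2.5913 - 0.05*9.8174 = -3.0822
Step 3: Project onto [-3, 3].
x_proj = clip(0.9095) = 0.9095
y_proj = clip(-3.0822) = -3.0
Step 4: Evaluate f.
f(0.9095, -3.0) = -35.6666


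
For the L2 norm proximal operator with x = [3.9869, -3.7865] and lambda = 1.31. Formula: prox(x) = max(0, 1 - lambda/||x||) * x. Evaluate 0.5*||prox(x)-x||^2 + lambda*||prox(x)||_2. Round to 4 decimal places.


Step 1: Compute ||x||.
||x|| = 5.4985
Step 2: Compute scaling factor.
scale = max(0, 1 - 1.31/5.4985) = 0.7618
Step 3: prox(x) = [3.037, -2.8844]
||prox(x)|| = 4.1885
Step 4: Proximal objective.
0.5*||prox-x||^2 = 0.8581
lambda*||prox|| = 5.4869
Total = 6.3449
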